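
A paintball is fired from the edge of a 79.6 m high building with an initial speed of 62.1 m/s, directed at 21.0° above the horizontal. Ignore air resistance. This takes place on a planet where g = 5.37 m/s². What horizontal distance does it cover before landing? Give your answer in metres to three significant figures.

Resolve: vₓ = 62.10 cos 21.0° = 57.98 m/s and v_y0 = 62.10 sin 21.0° = 22.25 m/s.
The projectile lands when y = 79.6 + (22.25) t − ½·5.37·t² = 0. Positive root: t = (22.25 + √(22.25² + 2·5.37·79.6)) / 5.37 = (22.25 + 36.74) / 5.37 = 10.99 s.
Horizontal distance: R = vₓ t = 57.98 × 10.99 = 637.0 m.

637 m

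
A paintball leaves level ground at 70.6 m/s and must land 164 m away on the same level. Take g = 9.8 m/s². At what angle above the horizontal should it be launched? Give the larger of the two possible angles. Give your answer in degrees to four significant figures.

R = v₀² sin 2θ / g gives sin 2θ = gR/v₀² = 9.80·164/70.6² = 0.3224.
2θ = 18.81° or 180° − 18.81° = 161.2°, so θ = 9.406° or 80.59°.
The larger angle is 80.59°.

80.59°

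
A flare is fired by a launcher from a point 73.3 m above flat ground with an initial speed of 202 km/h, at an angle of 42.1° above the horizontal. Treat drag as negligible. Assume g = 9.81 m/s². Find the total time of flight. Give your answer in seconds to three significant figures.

Convert: 202 km/h = 202/3.6 = 56.11 m/s.
Horizontal component vₓ = 56.11 cos 42.1° = 41.63 m/s; vertical v_y0 = 56.11 sin 42.1° = 37.62 m/s.
The projectile lands when y = 73.3 + (37.62) t − ½·9.81·t² = 0. Positive root: t = (37.62 + √(37.62² + 2·9.81·73.3)) / 9.81 = (37.62 + 53.42) / 9.81 = 9.280 s.

9.28 s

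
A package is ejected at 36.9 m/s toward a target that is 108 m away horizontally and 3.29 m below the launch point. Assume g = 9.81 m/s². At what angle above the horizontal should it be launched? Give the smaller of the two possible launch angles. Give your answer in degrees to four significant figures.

Trajectory: y = x tanθ − g x² (1 + tan²θ)/(2v₀²). With x = 108, y = −3.29, v₀ = 36.9, g = 9.81:
42.02 tan²θ − 108 tanθ + (38.73) = 0.
tanθ = [108 ± √(108² − 4 × 42.02 × (38.73))] / (2 × 42.02) = (108 ± 71.80) / 84.04, giving tanθ = 0.4308 or 2.140.
θ = 23.31° or 64.95°; the smaller is 23.31°.

23.31°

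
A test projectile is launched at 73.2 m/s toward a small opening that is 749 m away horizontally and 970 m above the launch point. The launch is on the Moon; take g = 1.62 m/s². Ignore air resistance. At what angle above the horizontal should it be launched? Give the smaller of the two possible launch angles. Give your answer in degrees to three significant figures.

60.4°

Trajectory: y = x tanθ − g x² (1 + tan²θ)/(2v₀²). With x = 749, y = 970, v₀ = 73.2, g = 1.62:
84.81 tan²θ − 749 tanθ + (1055) = 0.
tanθ = [749 ± √(749² − 4 × 84.81 × (1055))] / (2 × 84.81) = (749 ± 450.8) / 169.6, giving tanθ = 1.758 or 7.074.
θ = 60.37° or 81.95°; the smaller is 60.37°.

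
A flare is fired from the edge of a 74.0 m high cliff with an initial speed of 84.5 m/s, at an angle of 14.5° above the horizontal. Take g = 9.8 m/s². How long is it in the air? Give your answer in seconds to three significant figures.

6.60 s

Resolve: vₓ = 84.50 cos 14.5° = 81.81 m/s and v_y0 = 84.50 sin 14.5° = 21.16 m/s.
With up positive and y = 0 at the ground: y(t) = 74.0 + (21.16) t − 4.900 t². Setting y = 0 and taking the positive root: t = [21.16 + √(21.16² + 2·9.80·74.0)] / 9.80 = (21.16 + 43.57) / 9.80 = 6.604 s.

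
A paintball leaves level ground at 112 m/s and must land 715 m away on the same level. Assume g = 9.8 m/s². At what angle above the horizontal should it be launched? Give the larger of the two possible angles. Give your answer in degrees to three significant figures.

Level-ground range R = v₀² sin(2θ)/g ⇒ sin(2θ) = gR/v₀² = 9.80 × 715 / 112² = 0.5586.
2θ = 33.96° or 180° − 33.96° = 146.0°, so θ = 16.98° or 73.02°.
The larger angle is 73.02°.

73.0°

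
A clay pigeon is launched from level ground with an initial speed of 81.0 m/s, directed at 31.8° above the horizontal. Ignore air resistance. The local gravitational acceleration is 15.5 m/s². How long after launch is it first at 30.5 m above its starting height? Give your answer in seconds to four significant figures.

Components: vₓ = 81.00 cos 31.8° = 68.84 m/s, v_y0 = 81.00 sin 31.8° = 42.68 m/s.
Set y = v_y0 t − ½ g t² = 30.5: 7.750 t² − 42.68 t + 30.5 = 0.
t = [42.68 ± √(42.68² − 2·15.5·30.5)] / 15.5 = (42.68 ± 29.60) / 15.5, so t = 0.8439 s or t = 4.664 s.
The first (ascending) time is 0.8439 s.

0.8439 s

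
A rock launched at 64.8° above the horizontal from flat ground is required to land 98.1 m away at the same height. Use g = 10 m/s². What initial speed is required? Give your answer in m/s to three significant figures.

Level-ground range: R = v₀² sin(2θ)/g, so v₀ = √(gR / sin 2θ).
v₀ = √(10.0 × 98.1 / sin 129.6°) = √(981.0 / 0.7705) = √1273.2 = 35.68 m/s.

35.7 m/s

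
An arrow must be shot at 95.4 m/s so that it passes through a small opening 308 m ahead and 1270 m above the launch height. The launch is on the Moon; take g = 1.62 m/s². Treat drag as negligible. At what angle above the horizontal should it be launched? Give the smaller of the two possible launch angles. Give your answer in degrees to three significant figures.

78.2°

Trajectory: y = x tanθ − g x² (1 + tan²θ)/(2v₀²). With x = 308, y = 1270, v₀ = 95.4, g = 1.62:
8.443 tan²θ − 308 tanθ + (1278) = 0.
tanθ = [308 ± √(308² − 4 × 8.443 × (1278))] / (2 × 8.443) = (308 ± 227.4) / 16.89, giving tanθ = 4.776 or 31.70.
θ = 78.17° or 88.19°; the smaller is 78.17°.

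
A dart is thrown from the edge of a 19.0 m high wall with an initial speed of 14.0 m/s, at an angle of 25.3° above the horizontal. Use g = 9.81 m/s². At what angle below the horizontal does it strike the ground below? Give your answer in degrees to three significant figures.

Resolve: vₓ = 14.00 cos 25.3° = 12.66 m/s and v_y0 = 14.00 sin 25.3° = 5.983 m/s.
With up positive and y = 0 at the ground: y(t) = 19.0 + (5.983) t − 4.905 t². Setting y = 0 and taking the positive root: t = [5.983 + √(5.983² + 2·9.81·19.0)] / 9.81 = (5.983 + 20.21) / 9.81 = 2.670 s.
At impact: v_y = v_y0 − g t = −20.21 m/s; vₓ = 12.66 m/s.
Angle below horizontal: arctan(|v_y|/vₓ) = arctan(20.21/12.66) = 57.95°.

57.9°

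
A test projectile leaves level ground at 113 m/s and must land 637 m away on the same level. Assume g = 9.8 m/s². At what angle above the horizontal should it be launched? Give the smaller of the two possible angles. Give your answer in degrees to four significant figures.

14.63°

R = v₀² sin 2θ / g gives sin 2θ = gR/v₀² = 9.80·637/113² = 0.4889.
2θ = 29.27° or 180° − 29.27° = 150.7°, so θ = 14.63° or 75.37°.
The smaller angle is 14.63°.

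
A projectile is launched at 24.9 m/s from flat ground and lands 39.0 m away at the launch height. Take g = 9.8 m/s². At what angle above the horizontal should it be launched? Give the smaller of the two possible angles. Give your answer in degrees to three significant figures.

R = v₀² sin 2θ / g gives sin 2θ = gR/v₀² = 9.80·39.0/24.9² = 0.6164.
2θ = 38.06° or 180° − 38.06° = 141.9°, so θ = 19.03° or 70.97°.
The smaller angle is 19.03°.

19.0°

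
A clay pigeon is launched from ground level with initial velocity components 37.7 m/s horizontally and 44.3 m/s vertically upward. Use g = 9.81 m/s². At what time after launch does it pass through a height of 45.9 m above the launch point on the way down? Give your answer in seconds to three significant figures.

Height y(t) = 44.30 t − 4.905 t² = 45.9 gives 4.905 t² − 44.30 t + 45.9 = 0.
Quadratic formula: t = (44.30 ± √1061.9) / 9.81 = (44.30 ± 32.59) / 9.81 → t = 1.194 s or 7.838 s.
The descending-branch root is 7.838 s.

7.84 s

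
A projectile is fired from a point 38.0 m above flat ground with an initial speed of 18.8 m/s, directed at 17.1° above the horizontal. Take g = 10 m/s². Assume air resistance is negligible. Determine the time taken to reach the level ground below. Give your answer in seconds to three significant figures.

3.36 s

Resolve: vₓ = 18.80 cos 17.1° = 17.97 m/s and v_y0 = 18.80 sin 17.1° = 5.528 m/s.
With up positive and y = 0 at the ground: y(t) = 38.0 + (5.528) t − 5.000 t². Setting y = 0 and taking the positive root: t = [5.528 + √(5.528² + 2·10.0·38.0)] / 10.0 = (5.528 + 28.12) / 10.0 = 3.364 s.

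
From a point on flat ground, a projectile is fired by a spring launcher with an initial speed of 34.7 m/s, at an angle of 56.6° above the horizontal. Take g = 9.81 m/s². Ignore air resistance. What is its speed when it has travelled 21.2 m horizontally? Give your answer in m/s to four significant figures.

26.30 m/s

Components: vₓ = 34.70 cos 56.6° = 19.10 m/s, v_y0 = 34.70 sin 56.6° = 28.97 m/s.
x = vₓ t ⇒ t = 21.2/19.10 = 1.110 s.
Vertical velocity there: v_y = v_y0 − g t = 28.97 − 9.81 × 1.110 = 18.08 m/s.
Speed: √(vₓ² + v_y²) = √(19.10² + 18.08²) = 26.30 m/s.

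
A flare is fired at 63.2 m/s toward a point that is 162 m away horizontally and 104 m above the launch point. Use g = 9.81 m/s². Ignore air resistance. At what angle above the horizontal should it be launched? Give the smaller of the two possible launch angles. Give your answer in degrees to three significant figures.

46.9°

Trajectory: y = x tanθ − g x² (1 + tan²θ)/(2v₀²). With x = 162, y = 104, v₀ = 63.2, g = 9.81:
32.23 tan²θ − 162 tanθ + (136.2) = 0.
tanθ = [162 ± √(162² − 4 × 32.23 × (136.2))] / (2 × 32.23) = (162 ± 93.18) / 64.46, giving tanθ = 1.068 or 3.959.
θ = 46.88° or 75.82°; the smaller is 46.88°.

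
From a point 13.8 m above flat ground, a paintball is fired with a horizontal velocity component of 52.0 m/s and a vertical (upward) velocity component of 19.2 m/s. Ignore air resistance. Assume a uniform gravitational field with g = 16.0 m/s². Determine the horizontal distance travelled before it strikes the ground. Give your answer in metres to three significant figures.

155 m

With up positive and y = 0 at the ground: y(t) = 13.8 + (19.20) t − 8.000 t². Setting y = 0 and taking the positive root: t = [19.20 + √(19.20² + 2·16.0·13.8)] / 16.0 = (19.20 + 28.46) / 16.0 = 2.979 s.
Horizontal distance: R = vₓ t = 52.00 × 2.979 = 154.9 m.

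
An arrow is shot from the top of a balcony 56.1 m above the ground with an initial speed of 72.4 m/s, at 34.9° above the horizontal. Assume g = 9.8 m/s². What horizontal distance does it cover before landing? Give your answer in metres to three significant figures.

Horizontal component vₓ = 72.40 cos 34.9° = 59.38 m/s; vertical v_y0 = 72.40 sin 34.9° = 41.42 m/s.
With up positive and y = 0 at the ground: y(t) = 56.1 + (41.42) t − 4.900 t². Setting y = 0 and taking the positive root: t = [41.42 + √(41.42² + 2·9.80·56.1)] / 9.80 = (41.42 + 53.06) / 9.80 = 9.641 s.
Horizontal distance: R = vₓ t = 59.38 × 9.641 = 572.5 m.

572 m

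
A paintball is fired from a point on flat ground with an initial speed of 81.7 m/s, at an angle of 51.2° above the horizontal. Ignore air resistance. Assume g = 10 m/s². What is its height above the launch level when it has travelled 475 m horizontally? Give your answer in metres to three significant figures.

Components: vₓ = 81.70 cos 51.2° = 51.19 m/s, v_y0 = 81.70 sin 51.2° = 63.67 m/s.
At x = 475 m, t = x/vₓ = 475/51.19 = 9.279 s.
Height: y = v_y0 t − ½ g t² = 63.67 × 9.279 − 5.000 × 9.279² = 590.8 − 430.5 = 160.3 m.

160 m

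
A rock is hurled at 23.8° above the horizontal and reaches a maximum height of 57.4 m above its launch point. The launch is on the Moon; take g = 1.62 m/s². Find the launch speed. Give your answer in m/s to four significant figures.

33.79 m/s

At the peak v_y = 0, so v_y0 = √(2gH) = √(2 × 1.62 × 57.4) = 13.64 m/s.
v_y0 = v₀ sin θ ⇒ v₀ = 13.64 / sin 23.8° = 33.79 m/s.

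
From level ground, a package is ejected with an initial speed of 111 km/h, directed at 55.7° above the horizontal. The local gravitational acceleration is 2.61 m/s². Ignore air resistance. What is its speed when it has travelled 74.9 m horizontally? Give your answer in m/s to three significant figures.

Convert: 111 km/h = 111/3.6 = 30.83 m/s.
Components: vₓ = 30.83 cos 55.7° = 17.38 m/s, v_y0 = 30.83 sin 55.7° = 25.47 m/s.
Time to reach x = 74.9 m: t = x/vₓ = 74.9/17.38 = 4.311 s.
Vertical velocity there: v_y = v_y0 − g t = 25.47 − 2.61 × 4.311 = 14.22 m/s.
Speed: √(vₓ² + v_y²) = √(17.38² + 14.22²) = 22.45 m/s.

22.5 m/s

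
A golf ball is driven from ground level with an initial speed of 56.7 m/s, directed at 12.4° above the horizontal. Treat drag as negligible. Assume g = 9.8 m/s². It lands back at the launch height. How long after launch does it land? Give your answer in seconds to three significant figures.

Horizontal component vₓ = 56.70 cos 12.4° = 55.38 m/s; vertical v_y0 = 56.70 sin 12.4° = 12.18 m/s.
Landing at launch height ⇒ T = 2 v_y0 / g = 2 × 12.18 / 9.80 = 2.485 s.

2.48 s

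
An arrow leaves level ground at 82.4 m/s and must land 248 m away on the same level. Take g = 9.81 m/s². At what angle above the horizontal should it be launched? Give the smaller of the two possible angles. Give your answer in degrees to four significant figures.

10.50°

R = v₀² sin 2θ / g gives sin 2θ = gR/v₀² = 9.81·248/82.4² = 0.3583.
2θ = 21.00° or 180° − 21.00° = 159.0°, so θ = 10.50° or 79.50°.
The smaller angle is 10.50°.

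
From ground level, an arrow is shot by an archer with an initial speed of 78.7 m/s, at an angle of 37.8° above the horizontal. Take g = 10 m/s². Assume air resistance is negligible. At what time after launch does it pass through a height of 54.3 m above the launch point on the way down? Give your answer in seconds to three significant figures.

Resolve: vₓ = 78.70 cos 37.8° = 62.19 m/s and v_y0 = 78.70 sin 37.8° = 48.24 m/s.
Require v_y0 t − ½ g t² = 54.3, i.e. 5.000 t² − 48.24 t + 54.3 = 0.
Quadratic formula: t = (48.24 ± √1240.7) / 10.0 = (48.24 ± 35.22) / 10.0 → t = 1.301 s or 8.346 s.
The descending-branch root is 8.346 s.

8.35 s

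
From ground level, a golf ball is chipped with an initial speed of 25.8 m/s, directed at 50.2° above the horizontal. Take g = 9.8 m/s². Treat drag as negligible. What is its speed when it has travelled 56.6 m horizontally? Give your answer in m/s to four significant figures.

21.50 m/s

vₓ = 25.80 cos 50.2° = 16.51 m/s; v_y0 = 25.80 sin 50.2° = 19.82 m/s.
At x = 56.6 m, t = x/vₓ = 56.6/16.51 = 3.427 s.
Vertical velocity there: v_y = v_y0 − g t = 19.82 − 9.80 × 3.427 = −13.77 m/s.
Speed: √(vₓ² + v_y²) = √(16.51² + 13.77²) = 21.50 m/s.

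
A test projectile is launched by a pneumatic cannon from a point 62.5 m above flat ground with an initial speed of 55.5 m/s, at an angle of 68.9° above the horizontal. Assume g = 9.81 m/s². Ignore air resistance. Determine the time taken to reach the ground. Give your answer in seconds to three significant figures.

11.7 s

Components: vₓ = 55.50 cos 68.9° = 19.98 m/s, v_y0 = 55.50 sin 68.9° = 51.78 m/s.
With up positive and y = 0 at the ground: y(t) = 62.5 + (51.78) t − 4.905 t². Setting y = 0 and taking the positive root: t = [51.78 + √(51.78² + 2·9.81·62.5)] / 9.81 = (51.78 + 62.51) / 9.81 = 11.65 s.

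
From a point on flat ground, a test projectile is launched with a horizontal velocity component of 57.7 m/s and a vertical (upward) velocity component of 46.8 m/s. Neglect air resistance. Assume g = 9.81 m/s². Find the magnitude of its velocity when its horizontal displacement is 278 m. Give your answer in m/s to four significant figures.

57.70 m/s

Time to reach x = 278 m: t = x/vₓ = 278/57.70 = 4.818 s.
Vertical velocity there: v_y = v_y0 − g t = 46.80 − 9.81 × 4.818 = −0.4648 m/s.
Speed: √(vₓ² + v_y²) = √(57.70² + 0.4648²) = 57.70 m/s.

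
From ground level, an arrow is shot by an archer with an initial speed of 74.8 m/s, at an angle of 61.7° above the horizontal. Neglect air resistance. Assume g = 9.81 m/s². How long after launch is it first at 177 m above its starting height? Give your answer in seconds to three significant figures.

3.72 s

Components: vₓ = 74.80 cos 61.7° = 35.46 m/s, v_y0 = 74.80 sin 61.7° = 65.86 m/s.
Set y = v_y0 t − ½ g t² = 177: 4.905 t² − 65.86 t + 177 = 0.
Quadratic formula: t = (65.86 ± √864.76) / 9.81 = (65.86 ± 29.41) / 9.81 → t = 3.716 s or 9.711 s.
The first (ascending) time is 3.716 s.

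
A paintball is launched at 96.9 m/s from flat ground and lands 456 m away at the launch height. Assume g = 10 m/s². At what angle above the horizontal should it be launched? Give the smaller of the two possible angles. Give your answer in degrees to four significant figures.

R = v₀² sin 2θ / g gives sin 2θ = gR/v₀² = 10.0·456/96.9² = 0.4856.
2θ = 29.05° or 180° − 29.05° = 150.9°, so θ = 14.53° or 75.47°.
The smaller angle is 14.53°.

14.53°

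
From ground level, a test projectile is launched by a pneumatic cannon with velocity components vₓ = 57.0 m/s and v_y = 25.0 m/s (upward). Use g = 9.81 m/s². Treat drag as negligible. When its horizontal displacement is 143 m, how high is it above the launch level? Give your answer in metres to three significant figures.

31.8 m

Time to reach x = 143 m: t = x/vₓ = 143/57.00 = 2.509 s.
Height: y = v_y0 t − ½ g t² = 25.00 × 2.509 − 4.905 × 2.509² = 62.72 − 30.87 = 31.85 m.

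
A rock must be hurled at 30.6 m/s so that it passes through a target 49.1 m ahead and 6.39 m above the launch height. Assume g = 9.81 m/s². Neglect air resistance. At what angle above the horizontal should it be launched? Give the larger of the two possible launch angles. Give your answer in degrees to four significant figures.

Trajectory: y = x tanθ − g x² (1 + tan²θ)/(2v₀²). With x = 49.1, y = 6.39, v₀ = 30.6, g = 9.81:
12.63 tan²θ − 49.1 tanθ + (19.02) = 0.
tanθ = [49.1 ± √(49.1² − 4 × 12.63 × (19.02))] / (2 × 12.63) = (49.1 ± 38.08) / 25.26, giving tanθ = 0.4363 or 3.452.
θ = 23.57° or 73.84°; the larger is 73.84°.

73.84°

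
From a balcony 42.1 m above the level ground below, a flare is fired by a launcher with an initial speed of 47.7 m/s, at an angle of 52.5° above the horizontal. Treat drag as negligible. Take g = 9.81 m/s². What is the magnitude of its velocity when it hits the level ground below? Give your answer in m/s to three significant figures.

Horizontal component vₓ = 47.70 cos 52.5° = 29.04 m/s; vertical v_y0 = 47.70 sin 52.5° = 37.84 m/s.
The projectile lands when y = 42.1 + (37.84) t − ½·9.81·t² = 0. Positive root: t = (37.84 + √(37.84² + 2·9.81·42.1)) / 9.81 = (37.84 + 47.52) / 9.81 = 8.702 s.
Vertical velocity at impact: v_y = v_y0 − g t = 37.84 − 9.81 × 8.702 = −47.52 m/s.
Speed: |v| = √(vₓ² + v_y²) = √(29.04² + 47.52²) = 55.69 m/s.

55.7 m/s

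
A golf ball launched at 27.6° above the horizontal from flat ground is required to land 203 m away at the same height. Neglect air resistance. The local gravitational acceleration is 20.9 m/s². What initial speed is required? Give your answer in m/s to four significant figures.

71.88 m/s

On level ground R = v₀² sin 2θ / g ⇒ v₀ = √(gR / sin 2θ).
v₀ = √(20.9 × 203 / sin 55.20°) = √(4243 / 0.8211) = √5166.8 = 71.88 m/s.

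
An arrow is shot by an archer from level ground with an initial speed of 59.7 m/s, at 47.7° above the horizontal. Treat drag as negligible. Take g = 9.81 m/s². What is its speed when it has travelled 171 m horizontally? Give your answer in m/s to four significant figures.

40.25 m/s

Horizontal component vₓ = 59.70 cos 47.7° = 40.18 m/s; vertical v_y0 = 59.70 sin 47.7° = 44.16 m/s.
x = vₓ t ⇒ t = 171/40.18 = 4.256 s.
Vertical velocity there: v_y = v_y0 − g t = 44.16 − 9.81 × 4.256 = 2.405 m/s.
Speed: √(vₓ² + v_y²) = √(40.18² + 2.405²) = 40.25 m/s.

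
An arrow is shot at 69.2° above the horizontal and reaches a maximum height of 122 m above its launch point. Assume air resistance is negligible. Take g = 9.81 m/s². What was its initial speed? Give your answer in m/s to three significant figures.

52.3 m/s

At the peak v_y = 0, so v_y0 = √(2gH) = √(2 × 9.81 × 122) = 48.92 m/s.
v_y0 = v₀ sin θ ⇒ v₀ = 48.92 / sin 69.2° = 52.34 m/s.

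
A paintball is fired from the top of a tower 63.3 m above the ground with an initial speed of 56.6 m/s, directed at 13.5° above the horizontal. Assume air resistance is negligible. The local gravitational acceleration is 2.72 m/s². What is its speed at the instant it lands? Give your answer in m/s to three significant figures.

59.6 m/s

Horizontal component vₓ = 56.60 cos 13.5° = 55.04 m/s; vertical v_y0 = 56.60 sin 13.5° = 13.21 m/s.
With up positive and y = 0 at the ground: y(t) = 63.3 + (13.21) t − 1.360 t². Setting y = 0 and taking the positive root: t = [13.21 + √(13.21² + 2·2.72·63.3)] / 2.72 = (13.21 + 22.78) / 2.72 = 13.23 s.
Vertical velocity at impact: v_y = v_y0 − g t = 13.21 − 2.72 × 13.23 = −22.78 m/s.
Speed: |v| = √(vₓ² + v_y²) = √(55.04² + 22.78²) = 59.56 m/s.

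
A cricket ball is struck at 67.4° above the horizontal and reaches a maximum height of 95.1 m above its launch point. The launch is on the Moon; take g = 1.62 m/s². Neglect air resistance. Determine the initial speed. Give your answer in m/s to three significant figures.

19.0 m/s

At the peak v_y = 0, so v_y0 = √(2gH) = √(2 × 1.62 × 95.1) = 17.55 m/s.
v_y0 = v₀ sin θ ⇒ v₀ = 17.55 / sin 67.4° = 19.01 m/s.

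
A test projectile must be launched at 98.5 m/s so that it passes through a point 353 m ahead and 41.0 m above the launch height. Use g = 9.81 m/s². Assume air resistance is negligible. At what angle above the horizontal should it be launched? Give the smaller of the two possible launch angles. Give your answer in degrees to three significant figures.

Trajectory: y = x tanθ − g x² (1 + tan²θ)/(2v₀²). With x = 353, y = 41.0, v₀ = 98.5, g = 9.81:
63.00 tan²θ − 353 tanθ + (104.0) = 0.
tanθ = [353 ± √(353² − 4 × 63.00 × (104.0))] / (2 × 63.00) = (353 ± 313.7) / 126.0, giving tanθ = 0.3120 or 5.292.
θ = 17.33° or 79.30°; the smaller is 17.33°.

17.3°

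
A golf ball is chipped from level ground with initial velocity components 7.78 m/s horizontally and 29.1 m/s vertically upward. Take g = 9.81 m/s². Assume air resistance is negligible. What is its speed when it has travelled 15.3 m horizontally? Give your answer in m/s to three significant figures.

x = vₓ t ⇒ t = 15.3/7.780 = 1.967 s.
Vertical velocity there: v_y = v_y0 − g t = 29.10 − 9.81 × 1.967 = 9.808 m/s.
Speed: √(vₓ² + v_y²) = √(7.780² + 9.808²) = 12.52 m/s.

12.5 m/s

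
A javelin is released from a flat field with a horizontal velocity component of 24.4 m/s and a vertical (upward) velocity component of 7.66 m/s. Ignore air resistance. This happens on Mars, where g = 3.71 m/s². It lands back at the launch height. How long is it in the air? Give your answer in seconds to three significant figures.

4.13 s

It returns to y = 0 when t = 2 v_y0 / g = 2(7.660)/3.71 = 4.129 s.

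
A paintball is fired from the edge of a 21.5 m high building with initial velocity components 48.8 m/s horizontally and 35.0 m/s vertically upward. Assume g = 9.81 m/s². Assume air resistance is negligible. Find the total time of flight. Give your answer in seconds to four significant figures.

7.705 s

With up positive and y = 0 at the ground: y(t) = 21.5 + (35.00) t − 4.905 t². Setting y = 0 and taking the positive root: t = [35.00 + √(35.00² + 2·9.81·21.5)] / 9.81 = (35.00 + 40.58) / 9.81 = 7.705 s.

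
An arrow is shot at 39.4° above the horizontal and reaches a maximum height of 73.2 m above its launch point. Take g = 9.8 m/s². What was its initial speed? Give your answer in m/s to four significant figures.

59.68 m/s

At the peak v_y = 0, so v_y0 = √(2gH) = √(2 × 9.80 × 73.2) = 37.88 m/s.
v_y0 = v₀ sin θ ⇒ v₀ = 37.88 / sin 39.4° = 59.68 m/s.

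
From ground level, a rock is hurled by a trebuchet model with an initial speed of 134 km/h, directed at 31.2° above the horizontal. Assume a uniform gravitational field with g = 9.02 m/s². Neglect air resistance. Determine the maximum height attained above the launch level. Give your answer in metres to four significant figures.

20.61 m

Convert: 134 km/h = 134/3.6 = 37.22 m/s.
Horizontal component vₓ = 37.22 cos 31.2° = 31.84 m/s; vertical v_y0 = 37.22 sin 31.2° = 19.28 m/s.
Maximum height: H = v_y0² / (2g) = 19.28² / (2 × 9.02) = 20.61 m.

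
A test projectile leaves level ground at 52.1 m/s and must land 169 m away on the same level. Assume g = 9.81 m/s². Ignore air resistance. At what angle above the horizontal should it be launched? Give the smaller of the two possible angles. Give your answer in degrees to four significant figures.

18.82°

From R = (v₀²/g) sin 2θ: sin 2θ = 9.81 × 169 / 2714.4 = 0.6108.
2θ = 37.65° or 180° − 37.65° = 142.4°, so θ = 18.82° or 71.18°.
The smaller angle is 18.82°.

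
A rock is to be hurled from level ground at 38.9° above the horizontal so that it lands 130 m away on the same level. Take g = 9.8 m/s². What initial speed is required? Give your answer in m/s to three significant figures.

36.1 m/s

From R = (v₀² / g) sin 2θ: v₀ = √(gR / sin 2θ).
v₀ = √(9.80 × 130 / sin 77.80°) = √(1274 / 0.9774) = √1303.4 = 36.10 m/s.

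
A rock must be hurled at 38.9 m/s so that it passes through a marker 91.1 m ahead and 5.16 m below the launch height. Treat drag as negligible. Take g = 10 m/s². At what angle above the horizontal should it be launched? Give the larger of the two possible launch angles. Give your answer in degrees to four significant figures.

Trajectory: y = x tanθ − g x² (1 + tan²θ)/(2v₀²). With x = 91.1, y = −5.16, v₀ = 38.9, g = 10.0:
27.42 tan²θ − 91.1 tanθ + (22.26) = 0.
tanθ = [91.1 ± √(91.1² − 4 × 27.42 × (22.26))] / (2 × 27.42) = (91.1 ± 76.53) / 54.85, giving tanθ = 0.2656 or 3.056.
θ = 14.87° or 71.88°; the larger is 71.88°.

71.88°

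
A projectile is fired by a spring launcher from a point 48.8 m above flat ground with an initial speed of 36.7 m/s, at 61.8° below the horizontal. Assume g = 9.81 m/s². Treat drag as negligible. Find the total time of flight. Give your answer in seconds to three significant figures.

1.27 s

Resolve: vₓ = 36.70 cos 61.8° = 17.34 m/s and v_y0 = −32.34 m/s (downward).
The projectile lands when y = 48.8 + (−32.34) t − ½·9.81·t² = 0. Positive root: t = (−32.34 + √(32.34² + 2·9.81·48.8)) / 9.81 = (−32.34 + 44.76) / 9.81 = 1.266 s.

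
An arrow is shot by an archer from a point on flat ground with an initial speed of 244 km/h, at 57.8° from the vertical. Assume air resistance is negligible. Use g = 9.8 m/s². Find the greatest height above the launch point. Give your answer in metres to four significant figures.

Convert: 244 km/h = 244/3.6 = 67.78 m/s.
Resolve: vₓ = 67.78 sin 57.8° = 57.35 m/s and v_y0 = 67.78 cos 57.8° = 36.12 m/s.
At the apex v_y = 0, so H = v_y0²/(2g) = 36.12²/19.60 = 66.55 m.

66.55 m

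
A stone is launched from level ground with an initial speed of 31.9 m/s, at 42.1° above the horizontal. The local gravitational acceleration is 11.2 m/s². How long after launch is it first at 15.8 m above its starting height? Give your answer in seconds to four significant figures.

Horizontal component vₓ = 31.90 cos 42.1° = 23.67 m/s; vertical v_y0 = 31.90 sin 42.1° = 21.39 m/s.
Height y(t) = 21.39 t − 5.600 t² = 15.8 gives 5.600 t² − 21.39 t + 15.8 = 0.
t = [21.39 ± √(21.39² − 2·11.2·15.8)] / 11.2 = (21.39 ± 10.17) / 11.2, so t = 1.001 s or t = 2.818 s.
The first (ascending) time is 1.001 s.

1.001 s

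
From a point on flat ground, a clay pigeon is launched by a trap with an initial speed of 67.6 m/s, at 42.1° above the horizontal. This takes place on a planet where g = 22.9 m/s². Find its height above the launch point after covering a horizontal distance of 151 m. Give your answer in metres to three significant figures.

32.7 m

vₓ = 67.60 cos 42.1° = 50.16 m/s; v_y0 = 67.60 sin 42.1° = 45.32 m/s.
x = vₓ t ⇒ t = 151/50.16 = 3.011 s.
Height: y = v_y0 t − ½ g t² = 45.32 × 3.011 − 11.45 × 3.011² = 136.4 − 103.8 = 32.67 m.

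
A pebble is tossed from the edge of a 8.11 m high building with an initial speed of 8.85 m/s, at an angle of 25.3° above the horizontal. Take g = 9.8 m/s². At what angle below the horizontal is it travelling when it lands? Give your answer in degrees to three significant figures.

58.7°

Resolve: vₓ = 8.850 cos 25.3° = 8.001 m/s and v_y0 = 8.850 sin 25.3° = 3.782 m/s.
The projectile lands when y = 8.11 + (3.782) t − ½·9.80·t² = 0. Positive root: t = (3.782 + √(3.782² + 2·9.80·8.11)) / 9.80 = (3.782 + 13.16) / 9.80 = 1.729 s.
At impact: v_y = v_y0 − g t = −13.16 m/s; vₓ = 8.001 m/s.
Angle below horizontal: arctan(|v_y|/vₓ) = arctan(13.16/8.001) = 58.71°.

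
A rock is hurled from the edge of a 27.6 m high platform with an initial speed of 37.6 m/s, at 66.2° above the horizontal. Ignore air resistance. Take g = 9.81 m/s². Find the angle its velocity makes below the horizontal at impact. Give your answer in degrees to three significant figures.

69.9°

Components: vₓ = 37.60 cos 66.2° = 15.17 m/s, v_y0 = 37.60 sin 66.2° = 34.40 m/s.
The projectile lands when y = 27.6 + (34.40) t − ½·9.81·t² = 0. Positive root: t = (34.40 + √(34.40² + 2·9.81·27.6)) / 9.81 = (34.40 + 41.53) / 9.81 = 7.741 s.
At impact: v_y = v_y0 − g t = −41.53 m/s; vₓ = 15.17 m/s.
Angle below horizontal: arctan(|v_y|/vₓ) = arctan(41.53/15.17) = 69.93°.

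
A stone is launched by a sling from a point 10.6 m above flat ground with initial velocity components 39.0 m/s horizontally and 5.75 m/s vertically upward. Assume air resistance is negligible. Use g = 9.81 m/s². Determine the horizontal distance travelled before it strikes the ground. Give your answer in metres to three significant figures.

Vertical motion (up positive, ground at y = 0): 4.905 t² − (5.750) t − 10.6 = 0, so t = (5.750 + √(5.750² + 2·9.81·10.6)) / 9.81 = (5.750 + 15.53) / 9.81 = 2.169 s.
Horizontal distance: R = vₓ t = 39.00 × 2.169 = 84.58 m.

84.6 m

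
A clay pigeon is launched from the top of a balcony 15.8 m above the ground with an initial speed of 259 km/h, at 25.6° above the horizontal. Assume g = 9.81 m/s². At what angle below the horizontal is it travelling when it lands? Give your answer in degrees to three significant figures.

Convert: 259 km/h = 259/3.6 = 71.94 m/s.
Resolve: vₓ = 71.94 cos 25.6° = 64.88 m/s and v_y0 = 71.94 sin 25.6° = 31.09 m/s.
Vertical motion (up positive, ground at y = 0): 4.905 t² − (31.09) t − 15.8 = 0, so t = (31.09 + √(31.09² + 2·9.81·15.8)) / 9.81 = (31.09 + 35.73) / 9.81 = 6.811 s.
At impact: v_y = v_y0 − g t = −35.73 m/s; vₓ = 64.88 m/s.
Angle below horizontal: arctan(|v_y|/vₓ) = arctan(35.73/64.88) = 28.84°.

28.8°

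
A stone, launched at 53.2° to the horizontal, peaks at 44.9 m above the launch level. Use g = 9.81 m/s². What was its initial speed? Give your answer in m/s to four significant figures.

37.07 m/s

At the peak v_y = 0, so v_y0 = √(2gH) = √(2 × 9.81 × 44.9) = 29.68 m/s.
v_y0 = v₀ sin θ ⇒ v₀ = 29.68 / sin 53.2° = 37.07 m/s.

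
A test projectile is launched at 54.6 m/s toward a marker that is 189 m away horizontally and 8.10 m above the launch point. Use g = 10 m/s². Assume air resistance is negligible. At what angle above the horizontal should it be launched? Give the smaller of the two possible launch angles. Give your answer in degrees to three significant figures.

Trajectory: y = x tanθ − g x² (1 + tan²θ)/(2v₀²). With x = 189, y = 8.10, v₀ = 54.6, g = 10.0:
59.91 tan²θ − 189 tanθ + (68.01) = 0.
tanθ = [189 ± √(189² − 4 × 59.91 × (68.01))] / (2 × 59.91) = (189 ± 139.4) / 119.8, giving tanθ = 0.4142 or 2.740.
θ = 22.50° or 69.95°; the smaller is 22.50°.

22.5°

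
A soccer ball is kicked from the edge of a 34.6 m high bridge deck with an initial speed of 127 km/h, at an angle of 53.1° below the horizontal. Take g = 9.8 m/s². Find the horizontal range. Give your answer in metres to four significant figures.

Convert: 127 km/h = 127/3.6 = 35.28 m/s.
Horizontal component vₓ = 35.28 cos 53.1° = 21.18 m/s; vertical v_y0 = −28.21 m/s (downward).
Vertical motion (up positive, ground at y = 0): 4.900 t² − (−28.21) t − 34.6 = 0, so t = (−28.21 + √(28.21² + 2·9.80·34.6)) / 9.80 = (−28.21 + 38.39) / 9.80 = 1.039 s.
Horizontal distance: R = vₓ t = 21.18 × 1.039 = 22.01 m.

22.01 m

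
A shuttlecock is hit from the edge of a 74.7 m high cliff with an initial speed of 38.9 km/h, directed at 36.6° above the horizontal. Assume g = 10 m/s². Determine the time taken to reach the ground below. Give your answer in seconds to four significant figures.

Convert: 38.9 km/h = 38.9/3.6 = 10.81 m/s.
Resolve: vₓ = 10.81 cos 36.6° = 8.675 m/s and v_y0 = 10.81 sin 36.6° = 6.443 m/s.
The projectile lands when y = 74.7 + (6.443) t − ½·10.0·t² = 0. Positive root: t = (6.443 + √(6.443² + 2·10.0·74.7)) / 10.0 = (6.443 + 39.19) / 10.0 = 4.563 s.

4.563 s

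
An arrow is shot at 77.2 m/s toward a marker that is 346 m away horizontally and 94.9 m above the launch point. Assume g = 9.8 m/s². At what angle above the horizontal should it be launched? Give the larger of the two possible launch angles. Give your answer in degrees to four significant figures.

70.46°

Trajectory: y = x tanθ − g x² (1 + tan²θ)/(2v₀²). With x = 346, y = 94.9, v₀ = 77.2, g = 9.80:
98.43 tan²θ − 346 tanθ + (193.3) = 0.
tanθ = [346 ± √(346² − 4 × 98.43 × (193.3))] / (2 × 98.43) = (346 ± 208.8) / 196.9, giving tanθ = 0.6969 or 2.818.
θ = 34.87° or 70.46°; the larger is 70.46°.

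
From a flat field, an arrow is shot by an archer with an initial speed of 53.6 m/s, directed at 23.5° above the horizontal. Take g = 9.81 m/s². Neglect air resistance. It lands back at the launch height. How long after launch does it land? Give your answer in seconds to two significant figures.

4.4 s

Components: vₓ = 53.60 cos 23.5° = 49.15 m/s, v_y0 = 53.60 sin 23.5° = 21.37 m/s.
It returns to y = 0 when t = 2 v_y0 / g = 2(21.37)/9.81 = 4.357 s.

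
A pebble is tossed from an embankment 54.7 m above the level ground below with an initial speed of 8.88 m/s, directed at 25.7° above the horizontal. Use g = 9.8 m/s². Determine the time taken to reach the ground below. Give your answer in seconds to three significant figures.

3.76 s

vₓ = 8.880 cos 25.7° = 8.002 m/s; v_y0 = 8.880 sin 25.7° = 3.851 m/s.
The projectile lands when y = 54.7 + (3.851) t − ½·9.80·t² = 0. Positive root: t = (3.851 + √(3.851² + 2·9.80·54.7)) / 9.80 = (3.851 + 32.97) / 9.80 = 3.757 s.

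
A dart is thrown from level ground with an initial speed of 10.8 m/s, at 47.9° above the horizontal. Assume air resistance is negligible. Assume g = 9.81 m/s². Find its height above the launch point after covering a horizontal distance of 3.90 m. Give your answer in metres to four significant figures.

vₓ = 10.80 cos 47.9° = 7.241 m/s; v_y0 = 10.80 sin 47.9° = 8.013 m/s.
At x = 3.90 m, t = x/vₓ = 3.90/7.241 = 0.5386 s.
Height: y = v_y0 t − ½ g t² = 8.013 × 0.5386 − 4.905 × 0.5386² = 4.316 − 1.423 = 2.893 m.

2.893 m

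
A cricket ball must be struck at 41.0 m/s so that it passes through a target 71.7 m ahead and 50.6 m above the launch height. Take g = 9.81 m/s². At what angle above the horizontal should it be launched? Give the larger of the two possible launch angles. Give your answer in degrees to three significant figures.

74.3°

Trajectory: y = x tanθ − g x² (1 + tan²θ)/(2v₀²). With x = 71.7, y = 50.6, v₀ = 41.0, g = 9.81:
15.00 tan²θ − 71.7 tanθ + (65.60) = 0.
tanθ = [71.7 ± √(71.7² − 4 × 15.00 × (65.60))] / (2 × 15.00) = (71.7 ± 34.71) / 30.00, giving tanθ = 1.233 or 3.547.
θ = 50.96° or 74.25°; the larger is 74.25°.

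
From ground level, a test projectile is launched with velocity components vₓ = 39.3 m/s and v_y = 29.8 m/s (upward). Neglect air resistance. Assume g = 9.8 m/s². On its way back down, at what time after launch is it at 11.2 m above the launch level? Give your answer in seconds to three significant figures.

5.68 s

Height y(t) = 29.80 t − 4.900 t² = 11.2 gives 4.900 t² − 29.80 t + 11.2 = 0.
Quadratic formula: t = (29.80 ± √668.52) / 9.80 = (29.80 ± 25.86) / 9.80 → t = 0.4025 s or 5.679 s.
The descending-branch root is 5.679 s.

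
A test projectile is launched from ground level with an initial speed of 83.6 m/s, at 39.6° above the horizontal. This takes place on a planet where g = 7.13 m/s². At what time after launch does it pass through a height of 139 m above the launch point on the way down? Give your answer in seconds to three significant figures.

Resolve: vₓ = 83.60 cos 39.6° = 64.41 m/s and v_y0 = 83.60 sin 39.6° = 53.29 m/s.
Require v_y0 t − ½ g t² = 139, i.e. 3.565 t² − 53.29 t + 139 = 0.
Quadratic formula: t = (53.29 ± √857.54) / 7.13 = (53.29 ± 29.28) / 7.13 → t = 3.367 s or 11.58 s.
The descending-branch root is 11.58 s.

11.6 s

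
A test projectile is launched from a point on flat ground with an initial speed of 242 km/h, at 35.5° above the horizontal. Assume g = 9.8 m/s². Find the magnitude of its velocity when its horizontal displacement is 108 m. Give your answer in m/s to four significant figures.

Convert: 242 km/h = 242/3.6 = 67.22 m/s.
Horizontal component vₓ = 67.22 cos 35.5° = 54.73 m/s; vertical v_y0 = 67.22 sin 35.5° = 39.04 m/s.
Time to reach x = 108 m: t = x/vₓ = 108/54.73 = 1.973 s.
Vertical velocity there: v_y = v_y0 − g t = 39.04 − 9.80 × 1.973 = 19.70 m/s.
Speed: √(vₓ² + v_y²) = √(54.73² + 19.70²) = 58.16 m/s.

58.16 m/s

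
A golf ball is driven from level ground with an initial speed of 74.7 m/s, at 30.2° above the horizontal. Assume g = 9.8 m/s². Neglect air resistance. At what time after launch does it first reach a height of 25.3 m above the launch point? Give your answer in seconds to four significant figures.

0.7459 s

Components: vₓ = 74.70 cos 30.2° = 64.56 m/s, v_y0 = 74.70 sin 30.2° = 37.58 m/s.
Require v_y0 t − ½ g t² = 25.3, i.e. 4.900 t² − 37.58 t + 25.3 = 0.
t = [37.58 ± √(37.58² − 2·9.80·25.3)] / 9.80 = (37.58 ± 30.27) / 9.80, so t = 0.7459 s or t = 6.923 s.
The first (ascending) time is 0.7459 s.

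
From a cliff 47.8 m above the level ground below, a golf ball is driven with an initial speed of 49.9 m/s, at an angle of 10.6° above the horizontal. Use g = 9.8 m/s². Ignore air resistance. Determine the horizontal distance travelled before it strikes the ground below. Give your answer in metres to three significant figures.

vₓ = 49.90 cos 10.6° = 49.05 m/s; v_y0 = 49.90 sin 10.6° = 9.179 m/s.
Vertical motion (up positive, ground at y = 0): 4.900 t² − (9.179) t − 47.8 = 0, so t = (9.179 + √(9.179² + 2·9.80·47.8)) / 9.80 = (9.179 + 31.96) / 9.80 = 4.197 s.
Horizontal distance: R = vₓ t = 49.05 × 4.197 = 205.9 m.

206 m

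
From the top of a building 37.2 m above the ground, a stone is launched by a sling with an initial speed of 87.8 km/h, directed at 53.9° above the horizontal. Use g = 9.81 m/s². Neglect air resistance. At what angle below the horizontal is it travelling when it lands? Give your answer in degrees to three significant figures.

Convert: 87.8 km/h = 87.8/3.6 = 24.39 m/s.
Horizontal component vₓ = 24.39 cos 53.9° = 14.37 m/s; vertical v_y0 = 24.39 sin 53.9° = 19.71 m/s.
Vertical motion (up positive, ground at y = 0): 4.905 t² − (19.71) t − 37.2 = 0, so t = (19.71 + √(19.71² + 2·9.81·37.2)) / 9.81 = (19.71 + 33.44) / 9.81 = 5.417 s.
At impact: v_y = v_y0 − g t = −33.44 m/s; vₓ = 14.37 m/s.
Angle below horizontal: arctan(|v_y|/vₓ) = arctan(33.44/14.37) = 66.75°.

66.7°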